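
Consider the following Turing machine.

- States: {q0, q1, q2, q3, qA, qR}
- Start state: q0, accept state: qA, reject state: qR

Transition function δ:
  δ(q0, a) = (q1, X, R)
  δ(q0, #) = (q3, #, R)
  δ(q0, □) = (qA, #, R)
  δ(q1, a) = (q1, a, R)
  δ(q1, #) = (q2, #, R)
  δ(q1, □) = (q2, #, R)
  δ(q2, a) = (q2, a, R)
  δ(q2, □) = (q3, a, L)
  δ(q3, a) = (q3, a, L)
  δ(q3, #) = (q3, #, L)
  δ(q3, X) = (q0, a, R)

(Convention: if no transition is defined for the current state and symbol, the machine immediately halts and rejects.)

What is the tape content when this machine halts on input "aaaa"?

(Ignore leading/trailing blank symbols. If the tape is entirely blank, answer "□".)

Execution trace:
Initial: [q0]aaaa
Step 1: δ(q0, a) = (q1, X, R) → X[q1]aaa
Step 2: δ(q1, a) = (q1, a, R) → Xa[q1]aa
Step 3: δ(q1, a) = (q1, a, R) → Xaa[q1]a
Step 4: δ(q1, a) = (q1, a, R) → Xaaa[q1]□
Step 5: δ(q1, □) = (q2, #, R) → Xaaa#[q2]□
Step 6: δ(q2, □) = (q3, a, L) → Xaaa[q3]#a
Step 7: δ(q3, #) = (q3, #, L) → Xaa[q3]a#a
Step 8: δ(q3, a) = (q3, a, L) → Xa[q3]aa#a
Step 9: δ(q3, a) = (q3, a, L) → X[q3]aaa#a
Step 10: δ(q3, a) = (q3, a, L) → [q3]Xaaa#a
Step 11: δ(q3, X) = (q0, a, R) → a[q0]aaa#a
Step 12: δ(q0, a) = (q1, X, R) → aX[q1]aa#a
Step 13: δ(q1, a) = (q1, a, R) → aXa[q1]a#a
Step 14: δ(q1, a) = (q1, a, R) → aXaa[q1]#a
Step 15: δ(q1, #) = (q2, #, R) → aXaa#[q2]a
Step 16: δ(q2, a) = (q2, a, R) → aXaa#a[q2]□
Step 17: δ(q2, □) = (q3, a, L) → aXaa#[q3]aa
Step 18: δ(q3, a) = (q3, a, L) → aXaa[q3]#aa
Step 19: δ(q3, #) = (q3, #, L) → aXa[q3]a#aa
Step 20: δ(q3, a) = (q3, a, L) → aX[q3]aa#aa
Step 21: δ(q3, a) = (q3, a, L) → a[q3]Xaa#aa
Step 22: δ(q3, X) = (q0, a, R) → aa[q0]aa#aa
Step 23: δ(q0, a) = (q1, X, R) → aaX[q1]a#aa
Step 24: δ(q1, a) = (q1, a, R) → aaXa[q1]#aa
Step 25: δ(q1, #) = (q2, #, R) → aaXa#[q2]aa
Step 26: δ(q2, a) = (q2, a, R) → aaXa#a[q2]a
Step 27: δ(q2, a) = (q2, a, R) → aaXa#aa[q2]□
Step 28: δ(q2, □) = (q3, a, L) → aaXa#a[q3]aa
Step 29: δ(q3, a) = (q3, a, L) → aaXa#[q3]aaa
Step 30: δ(q3, a) = (q3, a, L) → aaXa[q3]#aaa
Step 31: δ(q3, #) = (q3, #, L) → aaX[q3]a#aaa
Step 32: δ(q3, a) = (q3, a, L) → aa[q3]Xa#aaa
Step 33: δ(q3, X) = (q0, a, R) → aaa[q0]a#aaa
Step 34: δ(q0, a) = (q1, X, R) → aaaX[q1]#aaa
Step 35: δ(q1, #) = (q2, #, R) → aaaX#[q2]aaa
Step 36: δ(q2, a) = (q2, a, R) → aaaX#a[q2]aa
Step 37: δ(q2, a) = (q2, a, R) → aaaX#aa[q2]a
Step 38: δ(q2, a) = (q2, a, R) → aaaX#aaa[q2]□
Step 39: δ(q2, □) = (q3, a, L) → aaaX#aa[q3]aa
Step 40: δ(q3, a) = (q3, a, L) → aaaX#a[q3]aaa
Step 41: δ(q3, a) = (q3, a, L) → aaaX#[q3]aaaa
Step 42: δ(q3, a) = (q3, a, L) → aaaX[q3]#aaaa
Step 43: δ(q3, #) = (q3, #, L) → aaa[q3]X#aaaa
Step 44: δ(q3, X) = (q0, a, R) → aaaa[q0]#aaaa
Step 45: δ(q0, #) = (q3, #, R) → aaaa#[q3]aaaa
Step 46: δ(q3, a) = (q3, a, L) → aaaa[q3]#aaaa
Step 47: δ(q3, #) = (q3, #, L) → aaa[q3]a#aaaa
Step 48: δ(q3, a) = (q3, a, L) → aa[q3]aa#aaaa
Step 49: δ(q3, a) = (q3, a, L) → a[q3]aaa#aaaa
Step 50: δ(q3, a) = (q3, a, L) → [q3]aaaa#aaaa
Step 51: δ(q3, a) = (q3, a, L) → [q3]□aaaa#aaaa

No transition is defined for δ(q3, □). By convention the machine halts and rejects.

Final tape (ignoring leading/trailing blanks): aaaa#aaaa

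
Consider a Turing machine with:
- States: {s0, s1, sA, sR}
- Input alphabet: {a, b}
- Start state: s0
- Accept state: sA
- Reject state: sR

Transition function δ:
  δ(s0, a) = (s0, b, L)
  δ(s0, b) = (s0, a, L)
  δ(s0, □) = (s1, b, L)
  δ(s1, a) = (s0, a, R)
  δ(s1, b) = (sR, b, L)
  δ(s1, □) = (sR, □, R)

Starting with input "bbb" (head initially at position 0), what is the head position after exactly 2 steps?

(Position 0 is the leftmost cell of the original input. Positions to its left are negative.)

Execution trace (head position shown):
Step 0: [s0]bbb  (head at position 0)
Step 1: move left → [s0]□abb  (head at position -1)
Step 2: move left → [s1]□babb  (head at position -2)

After 2 steps, the head is at position -2.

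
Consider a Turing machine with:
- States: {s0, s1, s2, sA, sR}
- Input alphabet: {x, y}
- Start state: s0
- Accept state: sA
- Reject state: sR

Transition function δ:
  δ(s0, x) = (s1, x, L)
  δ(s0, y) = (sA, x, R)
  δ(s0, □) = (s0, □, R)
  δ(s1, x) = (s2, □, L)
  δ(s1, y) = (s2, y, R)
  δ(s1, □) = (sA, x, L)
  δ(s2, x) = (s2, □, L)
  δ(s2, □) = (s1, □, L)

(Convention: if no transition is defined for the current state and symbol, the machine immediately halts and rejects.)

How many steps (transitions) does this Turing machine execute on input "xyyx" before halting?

Execution trace:
Initial: [s0]xyyx
Step 1: δ(s0, x) = (s1, x, L) → [s1]□xyyx
Step 2: δ(s1, □) = (sA, x, L) → [sA]□xxyyx

The machine reaches the accept state sA and halts.

The machine executed 2 steps before halting.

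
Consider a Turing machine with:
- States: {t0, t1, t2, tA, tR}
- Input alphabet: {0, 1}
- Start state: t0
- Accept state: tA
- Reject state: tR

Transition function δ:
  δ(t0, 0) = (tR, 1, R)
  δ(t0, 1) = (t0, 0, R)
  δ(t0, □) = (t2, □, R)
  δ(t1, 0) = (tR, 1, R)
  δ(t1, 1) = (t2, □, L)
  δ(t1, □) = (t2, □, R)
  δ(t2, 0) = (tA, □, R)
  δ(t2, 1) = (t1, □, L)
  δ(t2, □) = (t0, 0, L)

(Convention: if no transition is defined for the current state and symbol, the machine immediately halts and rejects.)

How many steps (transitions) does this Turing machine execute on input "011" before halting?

Execution trace:
Initial: [t0]011
Step 1: δ(t0, 0) = (tR, 1, R) → 1[tR]11

The machine reaches the reject state tR and halts.

The machine executed 1 step before halting.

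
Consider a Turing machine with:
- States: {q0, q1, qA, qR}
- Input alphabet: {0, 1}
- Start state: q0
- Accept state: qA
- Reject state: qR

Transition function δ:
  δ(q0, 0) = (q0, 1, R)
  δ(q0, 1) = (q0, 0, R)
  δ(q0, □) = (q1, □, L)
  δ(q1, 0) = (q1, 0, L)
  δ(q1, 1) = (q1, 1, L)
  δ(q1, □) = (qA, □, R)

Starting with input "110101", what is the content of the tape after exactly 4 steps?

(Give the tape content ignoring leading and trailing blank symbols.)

Execution trace:
Initial: [q0]110101
Step 1: δ(q0, 1) = (q0, 0, R) → 0[q0]10101
Step 2: δ(q0, 1) = (q0, 0, R) → 00[q0]0101
Step 3: δ(q0, 0) = (q0, 1, R) → 001[q0]101
Step 4: δ(q0, 1) = (q0, 0, R) → 0010[q0]01

After 4 steps, the tape (ignoring leading/trailing blanks) is: 001001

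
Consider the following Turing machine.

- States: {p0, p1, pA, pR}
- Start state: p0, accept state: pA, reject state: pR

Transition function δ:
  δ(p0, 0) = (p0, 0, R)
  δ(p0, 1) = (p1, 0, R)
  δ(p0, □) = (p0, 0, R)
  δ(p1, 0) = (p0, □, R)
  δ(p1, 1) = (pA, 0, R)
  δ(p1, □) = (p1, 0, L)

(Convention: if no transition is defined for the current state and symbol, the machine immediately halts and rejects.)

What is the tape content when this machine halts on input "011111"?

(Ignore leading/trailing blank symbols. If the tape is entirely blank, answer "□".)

Execution trace:
Initial: [p0]011111
Step 1: δ(p0, 0) = (p0, 0, R) → 0[p0]11111
Step 2: δ(p0, 1) = (p1, 0, R) → 00[p1]1111
Step 3: δ(p1, 1) = (pA, 0, R) → 000[pA]111

The machine reaches the accept state pA and halts.

Final tape (ignoring leading/trailing blanks): 000111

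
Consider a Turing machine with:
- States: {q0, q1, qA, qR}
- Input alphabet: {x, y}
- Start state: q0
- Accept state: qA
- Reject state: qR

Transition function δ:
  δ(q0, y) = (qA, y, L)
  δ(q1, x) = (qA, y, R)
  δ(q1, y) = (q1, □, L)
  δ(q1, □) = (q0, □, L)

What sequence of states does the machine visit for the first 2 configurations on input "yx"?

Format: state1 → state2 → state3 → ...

Execution trace:
Initial: [q0]yx
Step 1: δ(q0, y) = (qA, y, L) → [qA]□yx

The machine reaches the accept state qA and halts.

State sequence: q0 → qA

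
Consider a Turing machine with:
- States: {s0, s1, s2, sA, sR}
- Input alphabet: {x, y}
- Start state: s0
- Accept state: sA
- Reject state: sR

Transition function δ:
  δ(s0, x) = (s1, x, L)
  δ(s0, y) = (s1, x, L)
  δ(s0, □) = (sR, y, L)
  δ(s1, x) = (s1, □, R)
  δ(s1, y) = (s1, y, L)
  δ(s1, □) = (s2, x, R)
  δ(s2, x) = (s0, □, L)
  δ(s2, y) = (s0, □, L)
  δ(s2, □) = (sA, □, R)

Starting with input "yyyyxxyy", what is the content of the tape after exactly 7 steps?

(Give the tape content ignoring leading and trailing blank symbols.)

Execution trace:
Initial: [s0]yyyyxxyy
Step 1: δ(s0, y) = (s1, x, L) → [s1]□xyyyxxyy
Step 2: δ(s1, □) = (s2, x, R) → x[s2]xyyyxxyy
Step 3: δ(s2, x) = (s0, □, L) → [s0]x□yyyxxyy
Step 4: δ(s0, x) = (s1, x, L) → [s1]□x□yyyxxyy
Step 5: δ(s1, □) = (s2, x, R) → x[s2]x□yyyxxyy
Step 6: δ(s2, x) = (s0, □, L) → [s0]x□□yyyxxyy
Step 7: δ(s0, x) = (s1, x, L) → [s1]□x□□yyyxxyy

After 7 steps, the tape (ignoring leading/trailing blanks) is: x□□yyyxxyy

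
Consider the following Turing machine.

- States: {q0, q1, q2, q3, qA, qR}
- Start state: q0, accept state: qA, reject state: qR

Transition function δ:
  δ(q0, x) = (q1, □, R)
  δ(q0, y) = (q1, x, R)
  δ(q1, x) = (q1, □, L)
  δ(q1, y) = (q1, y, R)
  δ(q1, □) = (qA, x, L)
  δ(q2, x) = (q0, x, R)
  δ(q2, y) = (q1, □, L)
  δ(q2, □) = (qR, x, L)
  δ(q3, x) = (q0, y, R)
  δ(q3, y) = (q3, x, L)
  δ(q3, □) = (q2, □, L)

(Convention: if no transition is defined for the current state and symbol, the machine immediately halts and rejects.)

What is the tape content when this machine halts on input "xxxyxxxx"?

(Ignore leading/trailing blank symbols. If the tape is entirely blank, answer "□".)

Execution trace:
Initial: [q0]xxxyxxxx
Step 1: δ(q0, x) = (q1, □, R) → □[q1]xxyxxxx
Step 2: δ(q1, x) = (q1, □, L) → [q1]□□xyxxxx
Step 3: δ(q1, □) = (qA, x, L) → [qA]□x□xyxxxx

The machine reaches the accept state qA and halts.

Final tape (ignoring leading/trailing blanks): x□xyxxxx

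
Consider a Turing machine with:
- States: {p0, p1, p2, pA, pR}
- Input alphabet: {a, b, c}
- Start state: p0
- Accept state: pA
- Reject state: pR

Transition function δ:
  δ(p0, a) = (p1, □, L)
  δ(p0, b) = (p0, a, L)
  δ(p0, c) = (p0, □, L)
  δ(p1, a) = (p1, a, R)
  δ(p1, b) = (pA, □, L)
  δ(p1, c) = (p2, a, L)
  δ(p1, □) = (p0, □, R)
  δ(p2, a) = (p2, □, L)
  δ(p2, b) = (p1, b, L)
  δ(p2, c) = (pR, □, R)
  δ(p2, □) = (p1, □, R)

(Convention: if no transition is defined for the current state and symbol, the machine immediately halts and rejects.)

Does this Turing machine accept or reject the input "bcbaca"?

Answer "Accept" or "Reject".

Execution trace:
Initial: [p0]bcbaca
Step 1: δ(p0, b) = (p0, a, L) → [p0]□acbaca

No transition is defined for δ(p0, □). By convention the machine halts and rejects.

Answer: Reject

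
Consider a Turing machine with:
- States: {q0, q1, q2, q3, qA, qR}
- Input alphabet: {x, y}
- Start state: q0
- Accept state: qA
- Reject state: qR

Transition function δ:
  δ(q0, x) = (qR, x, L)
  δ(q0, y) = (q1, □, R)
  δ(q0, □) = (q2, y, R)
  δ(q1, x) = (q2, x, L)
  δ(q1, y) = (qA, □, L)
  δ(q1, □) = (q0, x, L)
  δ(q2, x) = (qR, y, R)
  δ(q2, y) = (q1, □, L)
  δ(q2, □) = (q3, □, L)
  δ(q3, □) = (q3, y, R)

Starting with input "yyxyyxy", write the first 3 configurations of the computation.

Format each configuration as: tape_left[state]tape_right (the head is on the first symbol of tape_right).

Transitions applied:
Step 1: δ(q0, y) = (q1, □, R)
Step 2: δ(q1, y) = (qA, □, L)

The first 3 configurations are:
[q0]yyxyyxy ⊢ □[q1]yxyyxy ⊢ [qA]□□xyyxy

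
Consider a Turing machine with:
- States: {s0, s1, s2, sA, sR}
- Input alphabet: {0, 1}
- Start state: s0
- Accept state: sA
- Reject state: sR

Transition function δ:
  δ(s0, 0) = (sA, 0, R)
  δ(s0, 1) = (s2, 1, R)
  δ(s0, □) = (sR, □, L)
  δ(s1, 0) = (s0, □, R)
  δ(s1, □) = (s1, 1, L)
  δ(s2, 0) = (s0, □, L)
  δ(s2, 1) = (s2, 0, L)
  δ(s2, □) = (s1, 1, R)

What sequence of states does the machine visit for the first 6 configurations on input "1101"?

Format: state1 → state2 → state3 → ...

Execution trace:
Initial: [s0]1101
Step 1: δ(s0, 1) = (s2, 1, R) → 1[s2]101
Step 2: δ(s2, 1) = (s2, 0, L) → [s2]1001
Step 3: δ(s2, 1) = (s2, 0, L) → [s2]□0001
Step 4: δ(s2, □) = (s1, 1, R) → 1[s1]0001
Step 5: δ(s1, 0) = (s0, □, R) → 1□[s0]001

State sequence: s0 → s2 → s2 → s2 → s1 → s0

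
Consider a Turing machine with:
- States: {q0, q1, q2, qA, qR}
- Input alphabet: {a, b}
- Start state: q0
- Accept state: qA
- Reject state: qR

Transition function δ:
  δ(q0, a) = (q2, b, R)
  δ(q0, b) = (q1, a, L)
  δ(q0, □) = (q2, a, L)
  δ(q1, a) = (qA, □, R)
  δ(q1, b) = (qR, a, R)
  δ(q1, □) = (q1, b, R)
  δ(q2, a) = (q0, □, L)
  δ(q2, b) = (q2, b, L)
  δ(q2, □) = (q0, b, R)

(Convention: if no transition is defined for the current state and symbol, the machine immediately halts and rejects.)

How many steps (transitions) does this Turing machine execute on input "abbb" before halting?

Execution trace:
Initial: [q0]abbb
Step 1: δ(q0, a) = (q2, b, R) → b[q2]bbb
Step 2: δ(q2, b) = (q2, b, L) → [q2]bbbb
Step 3: δ(q2, b) = (q2, b, L) → [q2]□bbbb
Step 4: δ(q2, □) = (q0, b, R) → b[q0]bbbb
Step 5: δ(q0, b) = (q1, a, L) → [q1]babbb
Step 6: δ(q1, b) = (qR, a, R) → a[qR]abbb

The machine reaches the reject state qR and halts.

The machine executed 6 steps before halting.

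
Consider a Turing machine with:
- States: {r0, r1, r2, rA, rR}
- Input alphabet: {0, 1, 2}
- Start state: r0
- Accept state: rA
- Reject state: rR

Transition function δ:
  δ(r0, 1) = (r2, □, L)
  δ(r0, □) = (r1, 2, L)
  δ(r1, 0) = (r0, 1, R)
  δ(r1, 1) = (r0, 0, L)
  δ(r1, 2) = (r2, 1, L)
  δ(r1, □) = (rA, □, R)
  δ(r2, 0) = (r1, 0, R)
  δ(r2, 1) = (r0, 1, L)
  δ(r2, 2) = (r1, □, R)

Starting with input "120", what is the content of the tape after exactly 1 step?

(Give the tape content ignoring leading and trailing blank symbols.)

Execution trace:
Initial: [r0]120
Step 1: δ(r0, 1) = (r2, □, L) → [r2]□□20

No transition is defined for δ(r2, □). By convention the machine halts and rejects.

After 1 step, the tape (ignoring leading/trailing blanks) is: 20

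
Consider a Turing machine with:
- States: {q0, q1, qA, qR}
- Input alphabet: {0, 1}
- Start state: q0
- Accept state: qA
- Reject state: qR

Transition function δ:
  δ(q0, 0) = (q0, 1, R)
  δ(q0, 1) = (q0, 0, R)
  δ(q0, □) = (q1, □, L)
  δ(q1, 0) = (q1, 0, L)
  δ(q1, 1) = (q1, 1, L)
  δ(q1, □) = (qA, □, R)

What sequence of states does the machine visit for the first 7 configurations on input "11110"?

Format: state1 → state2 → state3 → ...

Execution trace:
Initial: [q0]11110
Step 1: δ(q0, 1) = (q0, 0, R) → 0[q0]1110
Step 2: δ(q0, 1) = (q0, 0, R) → 00[q0]110
Step 3: δ(q0, 1) = (q0, 0, R) → 000[q0]10
Step 4: δ(q0, 1) = (q0, 0, R) → 0000[q0]0
Step 5: δ(q0, 0) = (q0, 1, R) → 00001[q0]□
Step 6: δ(q0, □) = (q1, □, L) → 0000[q1]1□

State sequence: q0 → q0 → q0 → q0 → q0 → q0 → q1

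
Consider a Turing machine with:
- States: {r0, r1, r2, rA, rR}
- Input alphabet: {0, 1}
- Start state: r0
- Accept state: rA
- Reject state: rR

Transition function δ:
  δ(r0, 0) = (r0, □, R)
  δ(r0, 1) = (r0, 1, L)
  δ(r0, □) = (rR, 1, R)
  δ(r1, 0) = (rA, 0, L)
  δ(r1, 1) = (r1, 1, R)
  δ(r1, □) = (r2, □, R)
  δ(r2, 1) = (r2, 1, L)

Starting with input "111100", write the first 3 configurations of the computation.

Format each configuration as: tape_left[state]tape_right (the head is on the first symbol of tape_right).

Transitions applied:
Step 1: δ(r0, 1) = (r0, 1, L)
Step 2: δ(r0, □) = (rR, 1, R)

The first 3 configurations are:
[r0]111100 ⊢ [r0]□111100 ⊢ 1[rR]111100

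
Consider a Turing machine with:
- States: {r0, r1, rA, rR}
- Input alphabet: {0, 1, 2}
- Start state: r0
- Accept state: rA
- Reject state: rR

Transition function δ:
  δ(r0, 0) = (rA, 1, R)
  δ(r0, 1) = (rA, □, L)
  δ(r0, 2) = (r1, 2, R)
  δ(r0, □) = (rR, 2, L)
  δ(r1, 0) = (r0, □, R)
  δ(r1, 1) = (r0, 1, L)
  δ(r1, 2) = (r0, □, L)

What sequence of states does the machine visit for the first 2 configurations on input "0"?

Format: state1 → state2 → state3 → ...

Execution trace:
Initial: [r0]0
Step 1: δ(r0, 0) = (rA, 1, R) → 1[rA]□

The machine reaches the accept state rA and halts.

State sequence: r0 → rA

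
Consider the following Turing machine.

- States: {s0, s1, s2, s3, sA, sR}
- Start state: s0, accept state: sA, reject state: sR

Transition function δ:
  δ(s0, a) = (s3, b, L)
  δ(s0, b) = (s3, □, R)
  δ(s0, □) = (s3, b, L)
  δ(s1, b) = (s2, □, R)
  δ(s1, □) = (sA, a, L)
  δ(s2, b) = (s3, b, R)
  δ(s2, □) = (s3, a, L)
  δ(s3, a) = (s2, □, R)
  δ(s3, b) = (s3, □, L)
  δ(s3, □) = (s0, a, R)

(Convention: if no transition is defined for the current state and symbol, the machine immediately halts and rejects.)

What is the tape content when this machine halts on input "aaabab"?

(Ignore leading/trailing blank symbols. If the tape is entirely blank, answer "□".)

Execution trace:
Initial: [s0]aaabab
Step 1: δ(s0, a) = (s3, b, L) → [s3]□baabab
Step 2: δ(s3, □) = (s0, a, R) → a[s0]baabab
Step 3: δ(s0, b) = (s3, □, R) → a□[s3]aabab
Step 4: δ(s3, a) = (s2, □, R) → a□□[s2]abab

No transition is defined for δ(s2, a). By convention the machine halts and rejects.

Final tape (ignoring leading/trailing blanks): a□□abab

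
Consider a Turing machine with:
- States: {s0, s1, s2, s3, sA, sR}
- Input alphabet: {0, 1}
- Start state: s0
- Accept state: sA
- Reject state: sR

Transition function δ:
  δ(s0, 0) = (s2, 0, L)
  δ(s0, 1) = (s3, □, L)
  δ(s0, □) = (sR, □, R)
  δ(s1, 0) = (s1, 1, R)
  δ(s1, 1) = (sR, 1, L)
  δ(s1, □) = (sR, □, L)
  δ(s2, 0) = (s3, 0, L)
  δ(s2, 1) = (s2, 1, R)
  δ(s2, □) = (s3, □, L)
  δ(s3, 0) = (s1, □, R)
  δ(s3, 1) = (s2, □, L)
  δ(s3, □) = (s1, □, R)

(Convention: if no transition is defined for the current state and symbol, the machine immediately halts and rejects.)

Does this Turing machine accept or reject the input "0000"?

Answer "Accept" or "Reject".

Execution trace:
Initial: [s0]0000
Step 1: δ(s0, 0) = (s2, 0, L) → [s2]□0000
Step 2: δ(s2, □) = (s3, □, L) → [s3]□□0000
Step 3: δ(s3, □) = (s1, □, R) → □[s1]□0000
Step 4: δ(s1, □) = (sR, □, L) → [sR]□□0000

The machine reaches the reject state sR and halts.

Answer: Reject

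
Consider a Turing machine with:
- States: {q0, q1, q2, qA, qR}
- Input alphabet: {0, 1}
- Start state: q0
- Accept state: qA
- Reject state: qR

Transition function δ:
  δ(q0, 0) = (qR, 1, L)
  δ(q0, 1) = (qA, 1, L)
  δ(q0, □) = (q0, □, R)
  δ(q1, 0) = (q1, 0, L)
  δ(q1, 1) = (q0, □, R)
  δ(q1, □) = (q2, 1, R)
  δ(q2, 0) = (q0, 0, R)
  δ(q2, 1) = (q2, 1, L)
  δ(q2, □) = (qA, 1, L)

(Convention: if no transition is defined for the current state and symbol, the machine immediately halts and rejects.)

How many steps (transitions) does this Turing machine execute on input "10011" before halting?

Execution trace:
Initial: [q0]10011
Step 1: δ(q0, 1) = (qA, 1, L) → [qA]□10011

The machine reaches the accept state qA and halts.

The machine executed 1 step before halting.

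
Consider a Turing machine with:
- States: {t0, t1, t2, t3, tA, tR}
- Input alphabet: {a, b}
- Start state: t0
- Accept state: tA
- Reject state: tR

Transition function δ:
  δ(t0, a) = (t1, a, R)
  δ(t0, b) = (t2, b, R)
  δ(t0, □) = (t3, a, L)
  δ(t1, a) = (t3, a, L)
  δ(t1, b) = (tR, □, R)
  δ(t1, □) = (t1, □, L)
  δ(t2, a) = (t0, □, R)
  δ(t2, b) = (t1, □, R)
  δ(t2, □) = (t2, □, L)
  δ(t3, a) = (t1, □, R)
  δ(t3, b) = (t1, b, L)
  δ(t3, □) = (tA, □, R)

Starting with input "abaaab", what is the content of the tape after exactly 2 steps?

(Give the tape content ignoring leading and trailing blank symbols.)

Execution trace:
Initial: [t0]abaaab
Step 1: δ(t0, a) = (t1, a, R) → a[t1]baaab
Step 2: δ(t1, b) = (tR, □, R) → a□[tR]aaab

The machine reaches the reject state tR and halts.

After 2 steps, the tape (ignoring leading/trailing blanks) is: a□aaab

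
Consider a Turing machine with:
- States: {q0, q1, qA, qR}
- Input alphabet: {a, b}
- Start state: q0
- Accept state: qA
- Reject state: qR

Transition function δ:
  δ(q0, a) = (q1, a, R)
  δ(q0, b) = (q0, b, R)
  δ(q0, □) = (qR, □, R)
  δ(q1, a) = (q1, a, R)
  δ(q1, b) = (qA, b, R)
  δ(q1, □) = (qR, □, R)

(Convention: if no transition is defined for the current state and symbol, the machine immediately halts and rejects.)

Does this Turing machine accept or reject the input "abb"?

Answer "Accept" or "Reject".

Execution trace:
Initial: [q0]abb
Step 1: δ(q0, a) = (q1, a, R) → a[q1]bb
Step 2: δ(q1, b) = (qA, b, R) → ab[qA]b

The machine reaches the accept state qA and halts.

Answer: Accept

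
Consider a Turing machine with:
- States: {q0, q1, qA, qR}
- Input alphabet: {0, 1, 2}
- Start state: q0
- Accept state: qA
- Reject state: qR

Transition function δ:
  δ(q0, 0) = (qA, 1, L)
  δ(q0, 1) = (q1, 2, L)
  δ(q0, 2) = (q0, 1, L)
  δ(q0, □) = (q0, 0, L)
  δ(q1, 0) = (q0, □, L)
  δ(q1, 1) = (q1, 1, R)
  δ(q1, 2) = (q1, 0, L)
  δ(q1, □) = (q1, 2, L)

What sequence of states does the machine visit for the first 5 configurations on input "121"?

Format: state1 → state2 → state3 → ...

Execution trace:
Initial: [q0]121
Step 1: δ(q0, 1) = (q1, 2, L) → [q1]□221
Step 2: δ(q1, □) = (q1, 2, L) → [q1]□2221
Step 3: δ(q1, □) = (q1, 2, L) → [q1]□22221
Step 4: δ(q1, □) = (q1, 2, L) → [q1]□222221

State sequence: q0 → q1 → q1 → q1 → q1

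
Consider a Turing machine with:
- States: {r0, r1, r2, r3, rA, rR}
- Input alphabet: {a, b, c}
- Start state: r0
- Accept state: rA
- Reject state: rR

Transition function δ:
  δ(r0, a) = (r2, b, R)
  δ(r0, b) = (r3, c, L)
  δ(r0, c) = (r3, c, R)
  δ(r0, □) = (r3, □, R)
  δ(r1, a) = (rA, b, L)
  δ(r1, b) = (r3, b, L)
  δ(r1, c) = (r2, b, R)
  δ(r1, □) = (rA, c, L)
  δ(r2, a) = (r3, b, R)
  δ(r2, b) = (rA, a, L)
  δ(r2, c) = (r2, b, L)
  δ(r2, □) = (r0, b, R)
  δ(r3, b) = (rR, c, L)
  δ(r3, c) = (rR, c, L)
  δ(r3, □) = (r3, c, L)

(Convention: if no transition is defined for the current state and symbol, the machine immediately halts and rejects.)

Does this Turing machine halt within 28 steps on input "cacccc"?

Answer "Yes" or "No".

Execution trace:
Initial: [r0]cacccc
Step 1: δ(r0, c) = (r3, c, R) → c[r3]acccc

No transition is defined for δ(r3, a). By convention the machine halts and rejects.
The machine halted after 1 step (within the 28-step bound).

Answer: Yes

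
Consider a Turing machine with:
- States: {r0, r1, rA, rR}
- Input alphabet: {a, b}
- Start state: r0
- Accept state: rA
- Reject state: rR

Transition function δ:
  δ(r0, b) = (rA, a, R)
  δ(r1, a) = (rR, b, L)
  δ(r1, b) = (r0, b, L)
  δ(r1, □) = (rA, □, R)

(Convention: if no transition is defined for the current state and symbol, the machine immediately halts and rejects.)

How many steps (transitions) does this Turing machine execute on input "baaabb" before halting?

Execution trace:
Initial: [r0]baaabb
Step 1: δ(r0, b) = (rA, a, R) → a[rA]aaabb

The machine reaches the accept state rA and halts.

The machine executed 1 step before halting.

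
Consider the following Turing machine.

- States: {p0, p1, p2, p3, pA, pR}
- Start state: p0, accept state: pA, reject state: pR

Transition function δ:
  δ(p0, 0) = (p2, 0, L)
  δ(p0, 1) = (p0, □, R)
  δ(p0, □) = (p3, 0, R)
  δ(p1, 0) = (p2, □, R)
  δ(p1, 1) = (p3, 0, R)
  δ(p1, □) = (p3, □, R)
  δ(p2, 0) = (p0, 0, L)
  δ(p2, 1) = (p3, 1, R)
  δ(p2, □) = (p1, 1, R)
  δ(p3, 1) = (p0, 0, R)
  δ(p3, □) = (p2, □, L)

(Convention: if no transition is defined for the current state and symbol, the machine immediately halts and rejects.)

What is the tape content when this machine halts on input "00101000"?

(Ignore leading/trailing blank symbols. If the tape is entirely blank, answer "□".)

Execution trace:
Initial: [p0]00101000
Step 1: δ(p0, 0) = (p2, 0, L) → [p2]□00101000
Step 2: δ(p2, □) = (p1, 1, R) → 1[p1]00101000
Step 3: δ(p1, 0) = (p2, □, R) → 1□[p2]0101000
Step 4: δ(p2, 0) = (p0, 0, L) → 1[p0]□0101000
Step 5: δ(p0, □) = (p3, 0, R) → 10[p3]0101000

No transition is defined for δ(p3, 0). By convention the machine halts and rejects.

Final tape (ignoring leading/trailing blanks): 100101000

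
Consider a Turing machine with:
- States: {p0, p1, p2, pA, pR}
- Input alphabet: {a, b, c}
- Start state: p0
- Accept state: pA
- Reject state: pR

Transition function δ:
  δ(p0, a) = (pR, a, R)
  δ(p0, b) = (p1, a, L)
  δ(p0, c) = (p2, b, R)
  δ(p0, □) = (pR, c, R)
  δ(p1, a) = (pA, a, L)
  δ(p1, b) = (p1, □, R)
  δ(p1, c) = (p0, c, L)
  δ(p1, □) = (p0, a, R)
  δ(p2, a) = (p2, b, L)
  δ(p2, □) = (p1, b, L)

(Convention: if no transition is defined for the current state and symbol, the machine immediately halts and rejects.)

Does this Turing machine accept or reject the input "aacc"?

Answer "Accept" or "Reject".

Execution trace:
Initial: [p0]aacc
Step 1: δ(p0, a) = (pR, a, R) → a[pR]acc

The machine reaches the reject state pR and halts.

Answer: Reject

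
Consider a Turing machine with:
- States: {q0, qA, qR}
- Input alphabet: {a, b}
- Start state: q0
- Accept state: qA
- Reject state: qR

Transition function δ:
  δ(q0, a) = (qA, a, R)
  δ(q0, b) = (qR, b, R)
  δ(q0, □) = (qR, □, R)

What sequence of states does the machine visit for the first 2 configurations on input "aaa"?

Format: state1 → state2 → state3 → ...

Execution trace:
Initial: [q0]aaa
Step 1: δ(q0, a) = (qA, a, R) → a[qA]aa

The machine reaches the accept state qA and halts.

State sequence: q0 → qA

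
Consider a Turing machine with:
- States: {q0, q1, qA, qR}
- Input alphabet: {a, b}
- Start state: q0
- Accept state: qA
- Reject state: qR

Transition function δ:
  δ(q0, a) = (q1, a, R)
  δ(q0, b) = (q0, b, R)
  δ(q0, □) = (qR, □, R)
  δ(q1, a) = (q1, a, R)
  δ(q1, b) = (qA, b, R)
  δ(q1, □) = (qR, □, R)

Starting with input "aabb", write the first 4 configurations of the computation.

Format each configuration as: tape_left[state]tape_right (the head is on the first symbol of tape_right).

Transitions applied:
Step 1: δ(q0, a) = (q1, a, R)
Step 2: δ(q1, a) = (q1, a, R)
Step 3: δ(q1, b) = (qA, b, R)

The first 4 configurations are:
[q0]aabb ⊢ a[q1]abb ⊢ aa[q1]bb ⊢ aab[qA]b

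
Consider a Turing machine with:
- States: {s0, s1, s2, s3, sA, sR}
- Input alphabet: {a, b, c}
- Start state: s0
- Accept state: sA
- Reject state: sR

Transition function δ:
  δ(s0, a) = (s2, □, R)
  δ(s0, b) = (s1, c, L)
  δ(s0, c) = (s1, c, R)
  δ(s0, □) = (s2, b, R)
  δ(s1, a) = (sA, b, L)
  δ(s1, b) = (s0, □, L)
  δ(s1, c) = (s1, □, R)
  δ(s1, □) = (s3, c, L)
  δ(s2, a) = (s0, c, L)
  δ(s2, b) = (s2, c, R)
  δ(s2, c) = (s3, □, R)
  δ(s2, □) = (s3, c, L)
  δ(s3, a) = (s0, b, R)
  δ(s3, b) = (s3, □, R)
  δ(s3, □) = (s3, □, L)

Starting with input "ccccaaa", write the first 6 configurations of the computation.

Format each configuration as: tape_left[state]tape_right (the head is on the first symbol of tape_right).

Transitions applied:
Step 1: δ(s0, c) = (s1, c, R)
Step 2: δ(s1, c) = (s1, □, R)
Step 3: δ(s1, c) = (s1, □, R)
Step 4: δ(s1, c) = (s1, □, R)
Step 5: δ(s1, a) = (sA, b, L)

The first 6 configurations are:
[s0]ccccaaa ⊢ c[s1]cccaaa ⊢ c□[s1]ccaaa ⊢ c□□[s1]caaa ⊢ c□□□[s1]aaa ⊢ c□□[sA]□baa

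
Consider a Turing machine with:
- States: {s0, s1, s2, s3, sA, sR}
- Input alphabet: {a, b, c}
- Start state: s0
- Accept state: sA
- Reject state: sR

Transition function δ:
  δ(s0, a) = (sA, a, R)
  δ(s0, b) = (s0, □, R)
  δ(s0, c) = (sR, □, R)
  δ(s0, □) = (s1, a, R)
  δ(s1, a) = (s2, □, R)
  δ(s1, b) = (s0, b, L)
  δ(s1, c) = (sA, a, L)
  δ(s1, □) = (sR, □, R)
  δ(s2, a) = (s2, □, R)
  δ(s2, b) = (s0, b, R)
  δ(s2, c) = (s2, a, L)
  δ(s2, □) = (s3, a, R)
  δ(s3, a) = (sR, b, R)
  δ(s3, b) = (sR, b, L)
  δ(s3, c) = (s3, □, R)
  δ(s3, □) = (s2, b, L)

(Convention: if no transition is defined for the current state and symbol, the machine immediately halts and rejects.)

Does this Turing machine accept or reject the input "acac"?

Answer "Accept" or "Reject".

Execution trace:
Initial: [s0]acac
Step 1: δ(s0, a) = (sA, a, R) → a[sA]cac

The machine reaches the accept state sA and halts.

Answer: Accept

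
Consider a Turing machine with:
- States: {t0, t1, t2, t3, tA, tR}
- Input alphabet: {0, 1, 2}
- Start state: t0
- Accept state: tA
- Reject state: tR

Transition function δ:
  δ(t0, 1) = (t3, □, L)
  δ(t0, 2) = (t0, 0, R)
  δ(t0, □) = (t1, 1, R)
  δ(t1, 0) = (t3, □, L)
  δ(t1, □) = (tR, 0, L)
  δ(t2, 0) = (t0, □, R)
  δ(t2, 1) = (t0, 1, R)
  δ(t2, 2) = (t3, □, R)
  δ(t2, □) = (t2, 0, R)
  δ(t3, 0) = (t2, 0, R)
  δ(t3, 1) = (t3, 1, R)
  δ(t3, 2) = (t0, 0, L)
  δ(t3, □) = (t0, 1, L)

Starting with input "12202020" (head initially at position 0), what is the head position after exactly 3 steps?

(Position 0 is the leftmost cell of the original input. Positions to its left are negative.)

Execution trace (head position shown):
Step 0: [t0]12202020  (head at position 0)
Step 1: move left → [t3]□□2202020  (head at position -1)
Step 2: move left → [t0]□1□2202020  (head at position -2)
Step 3: move right → 1[t1]1□2202020  (head at position -1)

After 3 steps, the head is at position -1.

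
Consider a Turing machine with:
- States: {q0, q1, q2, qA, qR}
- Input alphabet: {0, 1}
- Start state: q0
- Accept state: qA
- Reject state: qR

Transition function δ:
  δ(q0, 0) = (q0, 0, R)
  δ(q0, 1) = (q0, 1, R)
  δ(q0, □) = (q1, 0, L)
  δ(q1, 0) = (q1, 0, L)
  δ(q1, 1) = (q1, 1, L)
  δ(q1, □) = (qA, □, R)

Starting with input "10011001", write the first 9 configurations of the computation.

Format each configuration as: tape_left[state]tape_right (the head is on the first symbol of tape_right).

Transitions applied:
Step 1: δ(q0, 1) = (q0, 1, R)
Step 2: δ(q0, 0) = (q0, 0, R)
Step 3: δ(q0, 0) = (q0, 0, R)
Step 4: δ(q0, 1) = (q0, 1, R)
Step 5: δ(q0, 1) = (q0, 1, R)
Step 6: δ(q0, 0) = (q0, 0, R)
Step 7: δ(q0, 0) = (q0, 0, R)
Step 8: δ(q0, 1) = (q0, 1, R)

The first 9 configurations are:
[q0]10011001 ⊢ 1[q0]0011001 ⊢ 10[q0]011001 ⊢ 100[q0]11001 ⊢ 1001[q0]1001 ⊢ 10011[q0]001 ⊢ 100110[q0]01 ⊢ 1001100[q0]1 ⊢ 10011001[q0]□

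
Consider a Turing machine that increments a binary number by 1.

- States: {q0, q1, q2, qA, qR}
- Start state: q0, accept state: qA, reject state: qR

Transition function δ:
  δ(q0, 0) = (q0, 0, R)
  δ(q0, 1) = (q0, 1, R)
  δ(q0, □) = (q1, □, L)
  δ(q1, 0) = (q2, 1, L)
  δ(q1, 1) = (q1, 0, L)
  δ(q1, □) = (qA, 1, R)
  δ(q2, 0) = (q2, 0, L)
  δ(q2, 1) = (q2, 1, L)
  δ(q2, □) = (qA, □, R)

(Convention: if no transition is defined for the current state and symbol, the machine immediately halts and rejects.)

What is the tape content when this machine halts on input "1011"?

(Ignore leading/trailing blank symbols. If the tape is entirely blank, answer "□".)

Execution trace:
Initial: [q0]1011
Step 1: δ(q0, 1) = (q0, 1, R) → 1[q0]011
Step 2: δ(q0, 0) = (q0, 0, R) → 10[q0]11
Step 3: δ(q0, 1) = (q0, 1, R) → 101[q0]1
Step 4: δ(q0, 1) = (q0, 1, R) → 1011[q0]□
Step 5: δ(q0, □) = (q1, □, L) → 101[q1]1□
Step 6: δ(q1, 1) = (q1, 0, L) → 10[q1]10□
Step 7: δ(q1, 1) = (q1, 0, L) → 1[q1]000□
Step 8: δ(q1, 0) = (q2, 1, L) → [q2]1100□
Step 9: δ(q2, 1) = (q2, 1, L) → [q2]□1100□
Step 10: δ(q2, □) = (qA, □, R) → □[qA]1100□

The machine reaches the accept state qA and halts.

Final tape (ignoring leading/trailing blanks): 1100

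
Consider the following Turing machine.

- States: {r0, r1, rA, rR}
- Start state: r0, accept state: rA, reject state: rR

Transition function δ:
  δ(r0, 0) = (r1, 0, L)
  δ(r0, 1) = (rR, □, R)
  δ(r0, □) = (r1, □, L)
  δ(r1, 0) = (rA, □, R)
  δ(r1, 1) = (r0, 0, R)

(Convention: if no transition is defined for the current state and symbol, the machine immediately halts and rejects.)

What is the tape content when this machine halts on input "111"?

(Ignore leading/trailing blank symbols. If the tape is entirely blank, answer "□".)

Execution trace:
Initial: [r0]111
Step 1: δ(r0, 1) = (rR, □, R) → □[rR]11

The machine reaches the reject state rR and halts.

Final tape (ignoring leading/trailing blanks): 11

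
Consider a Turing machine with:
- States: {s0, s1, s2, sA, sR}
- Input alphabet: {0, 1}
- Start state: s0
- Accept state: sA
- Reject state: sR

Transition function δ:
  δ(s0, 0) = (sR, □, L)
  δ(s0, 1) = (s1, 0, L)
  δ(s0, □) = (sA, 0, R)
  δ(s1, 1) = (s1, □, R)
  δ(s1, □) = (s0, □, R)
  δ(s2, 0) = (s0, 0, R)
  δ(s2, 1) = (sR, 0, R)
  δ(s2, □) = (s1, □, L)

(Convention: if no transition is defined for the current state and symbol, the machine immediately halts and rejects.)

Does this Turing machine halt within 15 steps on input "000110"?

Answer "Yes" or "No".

Execution trace:
Initial: [s0]000110
Step 1: δ(s0, 0) = (sR, □, L) → [sR]□□00110

The machine reaches the reject state sR and halts.
The machine halted after 1 step (within the 15-step bound).

Answer: Yes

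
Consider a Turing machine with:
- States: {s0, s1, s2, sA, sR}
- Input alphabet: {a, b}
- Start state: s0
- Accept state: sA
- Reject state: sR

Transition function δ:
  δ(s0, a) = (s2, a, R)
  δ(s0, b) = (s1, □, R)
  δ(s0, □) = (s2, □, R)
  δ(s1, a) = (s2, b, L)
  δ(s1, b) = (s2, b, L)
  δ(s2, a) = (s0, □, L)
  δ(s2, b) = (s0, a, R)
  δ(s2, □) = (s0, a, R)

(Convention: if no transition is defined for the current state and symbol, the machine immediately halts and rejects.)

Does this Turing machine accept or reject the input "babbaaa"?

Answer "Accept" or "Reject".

Execution trace:
Initial: [s0]babbaaa
Step 1: δ(s0, b) = (s1, □, R) → □[s1]abbaaa
Step 2: δ(s1, a) = (s2, b, L) → [s2]□bbbaaa
Step 3: δ(s2, □) = (s0, a, R) → a[s0]bbbaaa
Step 4: δ(s0, b) = (s1, □, R) → a□[s1]bbaaa
Step 5: δ(s1, b) = (s2, b, L) → a[s2]□bbaaa
Step 6: δ(s2, □) = (s0, a, R) → aa[s0]bbaaa
Step 7: δ(s0, b) = (s1, □, R) → aa□[s1]baaa
Step 8: δ(s1, b) = (s2, b, L) → aa[s2]□baaa
Step 9: δ(s2, □) = (s0, a, R) → aaa[s0]baaa
Step 10: δ(s0, b) = (s1, □, R) → aaa□[s1]aaa
Step 11: δ(s1, a) = (s2, b, L) → aaa[s2]□baa
Step 12: δ(s2, □) = (s0, a, R) → aaaa[s0]baa
Step 13: δ(s0, b) = (s1, □, R) → aaaa□[s1]aa
Step 14: δ(s1, a) = (s2, b, L) → aaaa[s2]□ba
Step 15: δ(s2, □) = (s0, a, R) → aaaaa[s0]ba
Step 16: δ(s0, b) = (s1, □, R) → aaaaa□[s1]a
Step 17: δ(s1, a) = (s2, b, L) → aaaaa[s2]□b
Step 18: δ(s2, □) = (s0, a, R) → aaaaaa[s0]b
Step 19: δ(s0, b) = (s1, □, R) → aaaaaa□[s1]□

No transition is defined for δ(s1, □). By convention the machine halts and rejects.

Answer: Reject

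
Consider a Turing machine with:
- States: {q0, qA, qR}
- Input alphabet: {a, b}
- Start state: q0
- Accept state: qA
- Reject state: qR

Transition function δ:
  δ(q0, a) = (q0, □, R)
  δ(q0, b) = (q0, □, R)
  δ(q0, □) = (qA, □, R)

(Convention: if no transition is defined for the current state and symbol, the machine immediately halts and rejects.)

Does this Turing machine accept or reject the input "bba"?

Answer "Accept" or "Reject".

Execution trace:
Initial: [q0]bba
Step 1: δ(q0, b) = (q0, □, R) → □[q0]ba
Step 2: δ(q0, b) = (q0, □, R) → □□[q0]a
Step 3: δ(q0, a) = (q0, □, R) → □□□[q0]□
Step 4: δ(q0, □) = (qA, □, R) → □□□□[qA]□

The machine reaches the accept state qA and halts.

Answer: Accept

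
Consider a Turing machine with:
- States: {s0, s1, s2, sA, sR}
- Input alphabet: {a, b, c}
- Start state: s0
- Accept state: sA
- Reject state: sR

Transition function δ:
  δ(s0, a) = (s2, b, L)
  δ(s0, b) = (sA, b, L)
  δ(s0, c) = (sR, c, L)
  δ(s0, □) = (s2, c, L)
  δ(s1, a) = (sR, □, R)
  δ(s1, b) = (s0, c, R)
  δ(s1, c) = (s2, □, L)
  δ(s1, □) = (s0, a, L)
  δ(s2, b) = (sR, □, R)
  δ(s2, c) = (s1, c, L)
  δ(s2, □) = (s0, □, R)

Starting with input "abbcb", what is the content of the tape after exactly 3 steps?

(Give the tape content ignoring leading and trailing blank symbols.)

Execution trace:
Initial: [s0]abbcb
Step 1: δ(s0, a) = (s2, b, L) → [s2]□bbbcb
Step 2: δ(s2, □) = (s0, □, R) → □[s0]bbbcb
Step 3: δ(s0, b) = (sA, b, L) → [sA]□bbbcb

The machine reaches the accept state sA and halts.

After 3 steps, the tape (ignoring leading/trailing blanks) is: bbbcb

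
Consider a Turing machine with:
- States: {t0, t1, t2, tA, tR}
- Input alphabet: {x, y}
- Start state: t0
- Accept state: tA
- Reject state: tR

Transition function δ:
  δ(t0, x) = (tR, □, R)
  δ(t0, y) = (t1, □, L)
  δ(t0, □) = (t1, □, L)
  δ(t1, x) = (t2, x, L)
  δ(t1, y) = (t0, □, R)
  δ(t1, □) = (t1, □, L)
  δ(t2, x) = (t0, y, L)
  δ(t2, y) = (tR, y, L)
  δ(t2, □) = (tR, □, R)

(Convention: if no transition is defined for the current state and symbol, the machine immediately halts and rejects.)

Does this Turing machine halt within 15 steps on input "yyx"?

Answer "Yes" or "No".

Execution trace:
Initial: [t0]yyx
Step 1: δ(t0, y) = (t1, □, L) → [t1]□□yx
Step 2: δ(t1, □) = (t1, □, L) → [t1]□□□yx
Step 3: δ(t1, □) = (t1, □, L) → [t1]□□□□yx
Step 4: δ(t1, □) = (t1, □, L) → [t1]□□□□□yx
Step 5: δ(t1, □) = (t1, □, L) → [t1]□□□□□□yx
Step 6: δ(t1, □) = (t1, □, L) → [t1]□□□□□□□yx
Step 7: δ(t1, □) = (t1, □, L) → [t1]□□□□□□□□yx
Step 8: δ(t1, □) = (t1, □, L) → [t1]□□□□□□□□□yx
Step 9: δ(t1, □) = (t1, □, L) → [t1]□□□□□□□□□□yx
Step 10: δ(t1, □) = (t1, □, L) → [t1]□□□□□□□□□□□yx
Step 11: δ(t1, □) = (t1, □, L) → [t1]□□□□□□□□□□□□yx
Step 12: δ(t1, □) = (t1, □, L) → [t1]□□□□□□□□□□□□□yx
Step 13: δ(t1, □) = (t1, □, L) → [t1]□□□□□□□□□□□□□□yx
Step 14: δ(t1, □) = (t1, □, L) → [t1]□□□□□□□□□□□□□□□yx
Step 15: δ(t1, □) = (t1, □, L) → [t1]□□□□□□□□□□□□□□□□yx

The machine has not reached a halting state after 15 steps.
The machine did not halt within the 15-step bound.

Answer: No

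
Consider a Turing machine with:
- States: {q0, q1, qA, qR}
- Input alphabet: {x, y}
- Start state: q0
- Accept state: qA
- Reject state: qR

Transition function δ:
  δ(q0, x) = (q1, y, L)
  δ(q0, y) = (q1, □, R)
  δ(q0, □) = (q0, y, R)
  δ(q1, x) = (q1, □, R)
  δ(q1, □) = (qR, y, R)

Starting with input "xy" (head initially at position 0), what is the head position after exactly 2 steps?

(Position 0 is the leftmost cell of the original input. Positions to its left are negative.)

Execution trace (head position shown):
Step 0: [q0]xy  (head at position 0)
Step 1: move left → [q1]□yy  (head at position -1)
Step 2: move right → y[qR]yy  (head at position 0)

After 2 steps, the head is at position 0.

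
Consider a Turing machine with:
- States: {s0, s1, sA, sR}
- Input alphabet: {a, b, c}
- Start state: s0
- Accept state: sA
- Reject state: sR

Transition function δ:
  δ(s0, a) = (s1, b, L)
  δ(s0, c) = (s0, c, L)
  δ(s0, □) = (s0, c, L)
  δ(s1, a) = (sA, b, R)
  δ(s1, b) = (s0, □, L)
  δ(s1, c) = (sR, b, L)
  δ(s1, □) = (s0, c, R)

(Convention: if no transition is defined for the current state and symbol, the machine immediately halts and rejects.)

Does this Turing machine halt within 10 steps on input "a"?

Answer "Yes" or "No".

Execution trace:
Initial: [s0]a
Step 1: δ(s0, a) = (s1, b, L) → [s1]□b
Step 2: δ(s1, □) = (s0, c, R) → c[s0]b

No transition is defined for δ(s0, b). By convention the machine halts and rejects.
The machine halted after 2 steps (within the 10-step bound).

Answer: Yes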